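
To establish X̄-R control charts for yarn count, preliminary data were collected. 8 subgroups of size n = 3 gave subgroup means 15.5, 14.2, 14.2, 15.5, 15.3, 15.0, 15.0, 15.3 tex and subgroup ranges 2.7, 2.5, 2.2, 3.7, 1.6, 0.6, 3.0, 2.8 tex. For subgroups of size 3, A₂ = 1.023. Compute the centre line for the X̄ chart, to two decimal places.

15.00

X̄̄ = (15.5 + 14.2 + 14.2 + 15.5 + 15.3 + 15.0 + 15.0 + 15.3) / 8 = 120.0000 / 8 = 15.0000
CL = X̄̄ = 15.0000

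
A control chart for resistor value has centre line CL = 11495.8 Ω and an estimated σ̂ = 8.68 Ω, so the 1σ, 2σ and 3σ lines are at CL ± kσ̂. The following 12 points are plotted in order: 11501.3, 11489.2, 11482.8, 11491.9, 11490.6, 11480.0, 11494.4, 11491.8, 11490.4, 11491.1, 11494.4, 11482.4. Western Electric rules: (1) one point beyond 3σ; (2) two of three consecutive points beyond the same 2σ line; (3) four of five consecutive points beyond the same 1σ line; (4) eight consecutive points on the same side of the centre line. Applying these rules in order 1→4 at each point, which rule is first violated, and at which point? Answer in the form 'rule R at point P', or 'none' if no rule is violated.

Zone of each point (C = within 1σ̂, B = 1σ̂–2σ̂, A = 2σ̂–3σ̂, * = beyond 3σ̂; sign = side of CL): 1:+C, 2:-C, 3:-B, 4:-C, 5:-C, 6:-B, 7:-C, 8:-C, 9:-C, 10:-C, 11:-C, 12:-B
Rule 4 (eight consecutive points on the same side of the centre line) is satisfied at point 9.

rule 4 at point 9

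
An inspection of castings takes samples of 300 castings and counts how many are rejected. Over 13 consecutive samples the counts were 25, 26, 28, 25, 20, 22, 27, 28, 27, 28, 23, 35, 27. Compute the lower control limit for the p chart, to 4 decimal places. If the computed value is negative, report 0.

p̄ = Σdᵢ / (k·n) = 341 / (13 × 300) = 0.08744
LCL = p̄ − 3·√(p̄(1−p̄)/n) = 0.08744 − 3 × 0.01631 = 0.03851

0.0385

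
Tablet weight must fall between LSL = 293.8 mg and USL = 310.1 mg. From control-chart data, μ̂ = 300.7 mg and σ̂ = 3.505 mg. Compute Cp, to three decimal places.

0.775

Cp = (USL − LSL) / (6σ̂) = (310.1 − 293.8) / (6 × 3.505) = 16.3000 / 21.0300 = 0.7751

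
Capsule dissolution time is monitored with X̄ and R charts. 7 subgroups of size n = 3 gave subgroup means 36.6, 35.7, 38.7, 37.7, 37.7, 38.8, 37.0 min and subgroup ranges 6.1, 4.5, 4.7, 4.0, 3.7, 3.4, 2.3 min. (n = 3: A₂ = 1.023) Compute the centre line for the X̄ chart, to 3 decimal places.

X̄̄ = (36.6 + 35.7 + 38.7 + 37.7 + 37.7 + 38.8 + 37.0) / 7 = 262.2000 / 7 = 37.4571
CL = X̄̄ = 37.4571

37.457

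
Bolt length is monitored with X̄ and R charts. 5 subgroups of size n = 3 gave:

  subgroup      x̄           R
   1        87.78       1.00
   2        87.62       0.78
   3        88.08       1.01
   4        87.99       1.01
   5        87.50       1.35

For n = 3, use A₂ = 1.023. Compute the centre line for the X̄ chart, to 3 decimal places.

87.794

X̄̄ = (87.78 + 87.62 + 88.08 + 87.99 + 87.50) / 5 = 438.9700 / 5 = 87.7940
CL = X̄̄ = 87.7940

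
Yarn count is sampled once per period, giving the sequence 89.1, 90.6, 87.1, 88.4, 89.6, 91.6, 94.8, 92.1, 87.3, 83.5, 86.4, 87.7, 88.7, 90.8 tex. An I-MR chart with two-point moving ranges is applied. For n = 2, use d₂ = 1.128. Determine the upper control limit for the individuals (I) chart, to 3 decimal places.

95.525

X̄ = (89.1 + 90.6 + 87.1 + 88.4 + 89.6 + 91.6 + 94.8 + 92.1 + 87.3 + 83.5 + 86.4 + 87.7 + 88.7 + 90.8) / 14 = 89.1214
Moving ranges: 1.5, 3.5, 1.3, 1.2, 2.0, 3.2, 2.7, 4.8, 3.8, 2.9, 1.3, 1.0, 2.1; M̄R̄ = 31.3000 / 13 = 2.4077
UCL = X̄ + 3·M̄R̄/d₂ = 89.1214 + 3 × 2.4077 / 1.128 = 95.5249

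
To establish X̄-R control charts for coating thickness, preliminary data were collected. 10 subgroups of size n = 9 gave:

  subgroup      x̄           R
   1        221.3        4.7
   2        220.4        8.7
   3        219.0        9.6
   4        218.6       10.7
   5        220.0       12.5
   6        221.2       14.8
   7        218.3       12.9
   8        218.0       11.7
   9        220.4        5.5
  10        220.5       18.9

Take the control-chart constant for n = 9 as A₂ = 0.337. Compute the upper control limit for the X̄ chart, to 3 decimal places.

X̄̄ = (221.3 + 220.4 + 219.0 + 218.6 + 220.0 + 221.2 + 218.3 + 218.0 + 220.4 + 220.5) / 10 = 2197.7000 / 10 = 219.7700
R̄ = (4.7 + 8.7 + 9.6 + 10.7 + 12.5 + 14.8 + 12.9 + 11.7 + 5.5 + 18.9) / 10 = 110.0000 / 10 = 11.0000
UCL = X̄̄ + A₂·R̄ = 219.7700 + 0.337 × 11.0000 = 223.4770

223.477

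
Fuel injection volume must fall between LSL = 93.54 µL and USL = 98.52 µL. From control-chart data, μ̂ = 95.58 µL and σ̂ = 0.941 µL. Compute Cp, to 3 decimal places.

Cp = (USL − LSL) / (6σ̂) = (98.52 − 93.54) / (6 × 0.941) = 4.9800 / 5.6460 = 0.8820

0.882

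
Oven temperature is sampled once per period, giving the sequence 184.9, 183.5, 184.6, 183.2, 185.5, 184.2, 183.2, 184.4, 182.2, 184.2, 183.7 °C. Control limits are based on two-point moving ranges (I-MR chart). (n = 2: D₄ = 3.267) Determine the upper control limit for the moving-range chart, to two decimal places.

Moving ranges: 1.4, 1.1, 1.4, 2.3, 1.3, 1.0, 1.2, 2.2, 2.0, 0.5; M̄R̄ = 14.4000 / 10 = 1.4400
UCL_MR = D₄·M̄R̄ = 3.267 × 1.4400 = 4.7045

4.70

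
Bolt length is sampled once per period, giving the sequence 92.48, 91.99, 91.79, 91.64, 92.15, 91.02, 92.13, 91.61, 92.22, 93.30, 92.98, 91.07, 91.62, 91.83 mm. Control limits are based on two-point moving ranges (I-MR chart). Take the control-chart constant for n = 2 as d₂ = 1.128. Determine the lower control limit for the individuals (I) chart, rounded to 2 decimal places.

X̄ = (92.48 + 91.99 + 91.79 + 91.64 + 92.15 + 91.02 + 92.13 + 91.61 + 92.22 + 93.30 + 92.98 + 91.07 + 91.62 + 91.83) / 14 = 91.9879
Moving ranges: 0.49, 0.20, 0.15, 0.51, 1.13, 1.11, 0.52, 0.61, 1.08, 0.32, 1.91, 0.55, 0.21; M̄R̄ = 8.7900 / 13 = 0.6762
LCL = X̄ − 3·M̄R̄/d₂ = 91.9879 − 3 × 0.6762 / 1.128 = 90.1896

90.19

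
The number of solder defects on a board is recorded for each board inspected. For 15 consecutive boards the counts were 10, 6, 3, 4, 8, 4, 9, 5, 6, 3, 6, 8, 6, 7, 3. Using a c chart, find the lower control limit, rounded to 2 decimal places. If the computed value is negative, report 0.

0.00

c̄ = (10 + 6 + 3 + 4 + 8 + 4 + 9 + 5 + 6 + 3 + 6 + 8 + 6 + 7 + 3) / 15 = 88 / 15 = 5.8667
LCL = c̄ − 3√c̄ = 5.8667 − 3 × 2.4221 = -1.3997 → 0 (cannot be negative)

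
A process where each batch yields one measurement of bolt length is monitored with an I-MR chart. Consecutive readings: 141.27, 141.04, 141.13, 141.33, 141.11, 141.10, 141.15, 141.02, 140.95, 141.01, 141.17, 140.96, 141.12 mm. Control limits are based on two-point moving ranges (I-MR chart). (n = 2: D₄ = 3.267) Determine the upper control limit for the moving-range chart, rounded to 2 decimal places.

Moving ranges: 0.23, 0.09, 0.20, 0.22, 0.01, 0.05, 0.13, 0.07, 0.06, 0.16, 0.21, 0.16; M̄R̄ = 1.5900 / 12 = 0.1325
UCL_MR = D₄·M̄R̄ = 3.267 × 0.1325 = 0.4329

0.43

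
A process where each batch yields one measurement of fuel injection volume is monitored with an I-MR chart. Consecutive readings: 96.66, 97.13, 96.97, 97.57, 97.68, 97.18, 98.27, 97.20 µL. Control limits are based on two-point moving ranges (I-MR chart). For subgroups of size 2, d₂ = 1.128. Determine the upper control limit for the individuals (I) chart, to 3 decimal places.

98.852

X̄ = (96.66 + 97.13 + 96.97 + 97.57 + 97.68 + 97.18 + 98.27 + 97.20) / 8 = 97.3325
Moving ranges: 0.47, 0.16, 0.60, 0.11, 0.50, 1.09, 1.07; M̄R̄ = 4.0000 / 7 = 0.5714
UCL = X̄ + 3·M̄R̄/d₂ = 97.3325 + 3 × 0.5714 / 1.128 = 98.8523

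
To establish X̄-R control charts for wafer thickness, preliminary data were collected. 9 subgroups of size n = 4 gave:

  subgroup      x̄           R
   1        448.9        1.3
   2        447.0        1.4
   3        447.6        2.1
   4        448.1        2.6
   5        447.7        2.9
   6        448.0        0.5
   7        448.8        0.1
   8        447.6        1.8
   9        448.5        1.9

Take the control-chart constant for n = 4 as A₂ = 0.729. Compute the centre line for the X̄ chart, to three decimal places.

448.022

X̄̄ = (448.9 + 447.0 + 447.6 + 448.1 + 447.7 + 448.0 + 448.8 + 447.6 + 448.5) / 9 = 4032.2000 / 9 = 448.0222
CL = X̄̄ = 448.0222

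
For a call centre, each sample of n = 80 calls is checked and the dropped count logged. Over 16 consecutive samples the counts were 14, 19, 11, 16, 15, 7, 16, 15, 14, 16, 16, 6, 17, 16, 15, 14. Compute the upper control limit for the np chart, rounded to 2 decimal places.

p̄ = Σdᵢ / (k·n) = 227 / (16 × 80) = 0.17734
UCL = np̄ + 3·√(np̄(1−p̄)) = 14.1875 + 3 × √(14.1875×0.82266) = 14.1875 + 3 × 3.4163 = 24.4365

24.44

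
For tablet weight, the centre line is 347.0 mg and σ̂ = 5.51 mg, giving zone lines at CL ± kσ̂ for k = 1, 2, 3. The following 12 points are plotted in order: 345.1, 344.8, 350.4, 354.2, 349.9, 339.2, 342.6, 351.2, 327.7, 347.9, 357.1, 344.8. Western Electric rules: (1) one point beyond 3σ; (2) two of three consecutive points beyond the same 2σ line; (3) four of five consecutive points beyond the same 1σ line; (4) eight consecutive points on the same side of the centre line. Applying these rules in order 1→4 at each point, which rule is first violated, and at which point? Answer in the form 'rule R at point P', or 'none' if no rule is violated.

Zone of each point (C = within 1σ̂, B = 1σ̂–2σ̂, A = 2σ̂–3σ̂, * = beyond 3σ̂; sign = side of CL): 1:-C, 2:-C, 3:+C, 4:+B, 5:+C, 6:-B, 7:-C, 8:+C, 9:-*, 10:+C, 11:+B, 12:-C
Rule 1 (one point beyond the 3σ limits) is satisfied at point 9.

rule 1 at point 9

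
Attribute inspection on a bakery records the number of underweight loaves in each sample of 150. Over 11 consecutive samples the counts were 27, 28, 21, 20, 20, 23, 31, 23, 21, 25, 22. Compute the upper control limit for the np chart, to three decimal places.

37.135

p̄ = Σdᵢ / (k·n) = 261 / (11 × 150) = 0.15818
UCL = np̄ + 3·√(np̄(1−p̄)) = 23.7273 + 3 × √(23.7273×0.84182) = 23.7273 + 3 × 4.4692 = 37.1350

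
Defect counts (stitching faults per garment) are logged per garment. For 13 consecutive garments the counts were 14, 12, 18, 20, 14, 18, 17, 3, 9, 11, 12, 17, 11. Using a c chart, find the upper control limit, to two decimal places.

24.58

c̄ = (14 + 12 + 18 + 20 + 14 + 18 + 17 + 3 + 9 + 11 + 12 + 17 + 11) / 13 = 176 / 13 = 13.5385
UCL = c̄ + 3√c̄ = 13.5385 + 3 × √13.5385 = 13.5385 + 3 × 3.6795 = 24.5769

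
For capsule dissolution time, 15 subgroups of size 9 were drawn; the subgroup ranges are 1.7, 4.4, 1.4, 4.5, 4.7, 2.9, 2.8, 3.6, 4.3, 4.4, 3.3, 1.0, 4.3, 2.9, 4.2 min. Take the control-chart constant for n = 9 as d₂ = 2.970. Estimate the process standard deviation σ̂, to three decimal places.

1.131

R̄ = (1.7 + 4.4 + 1.4 + 4.5 + 4.7 + 2.9 + 2.8 + 3.6 + 4.3 + 4.4 + 3.3 + 1.0 + 4.3 + 2.9 + 4.2) / 15 = 3.3600
σ̂ = R̄ / d₂ = 3.3600 / 2.970 = 1.1313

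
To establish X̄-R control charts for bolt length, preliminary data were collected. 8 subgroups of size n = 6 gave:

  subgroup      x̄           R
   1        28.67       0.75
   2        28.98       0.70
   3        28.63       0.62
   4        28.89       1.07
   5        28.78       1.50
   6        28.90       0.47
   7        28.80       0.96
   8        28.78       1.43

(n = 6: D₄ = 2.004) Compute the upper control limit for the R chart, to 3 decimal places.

R̄ = (0.75 + 0.70 + 0.62 + 1.07 + 1.50 + 0.47 + 0.96 + 1.43) / 8 = 7.5000 / 8 = 0.9375
UCL_R = D₄·R̄ = 2.004 × 0.9375 = 1.8787

1.879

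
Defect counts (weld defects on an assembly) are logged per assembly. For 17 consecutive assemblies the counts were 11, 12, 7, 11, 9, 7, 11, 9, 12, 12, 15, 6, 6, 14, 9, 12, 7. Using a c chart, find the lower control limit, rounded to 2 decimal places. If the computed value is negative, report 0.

c̄ = (11 + 12 + 7 + 11 + 9 + 7 + 11 + 9 + 12 + 12 + 15 + 6 + 6 + 14 + 9 + 12 + 7) / 17 = 170 / 17 = 10.0000
LCL = c̄ − 3√c̄ = 10.0000 − 3 × 3.1623 = 0.5132

0.51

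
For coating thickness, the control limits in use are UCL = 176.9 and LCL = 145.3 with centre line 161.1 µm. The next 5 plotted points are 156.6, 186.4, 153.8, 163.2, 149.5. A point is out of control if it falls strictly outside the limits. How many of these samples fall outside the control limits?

Compare each point to [145.3, 176.9]: sample 2 = 186.4 > UCL.

1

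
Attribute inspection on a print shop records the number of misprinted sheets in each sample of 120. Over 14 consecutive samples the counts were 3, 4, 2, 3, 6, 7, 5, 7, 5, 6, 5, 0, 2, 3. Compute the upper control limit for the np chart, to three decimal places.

p̄ = Σdᵢ / (k·n) = 58 / (14 × 120) = 0.03452
UCL = np̄ + 3·√(np̄(1−p̄)) = 4.1429 + 3 × √(4.1429×0.96548) = 4.1429 + 3 × 2.0000 = 10.1427

10.143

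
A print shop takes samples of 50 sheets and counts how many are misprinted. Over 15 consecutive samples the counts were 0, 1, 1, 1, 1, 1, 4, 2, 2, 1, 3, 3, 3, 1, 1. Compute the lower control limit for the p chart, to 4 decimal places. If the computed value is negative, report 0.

p̄ = Σdᵢ / (k·n) = 25 / (15 × 50) = 0.03333
LCL = p̄ − 3·√(p̄(1−p̄)/n) = 0.03333 − 3 × 0.02539 = -0.04282 → 0 (negative, so LCL = 0)

0.0000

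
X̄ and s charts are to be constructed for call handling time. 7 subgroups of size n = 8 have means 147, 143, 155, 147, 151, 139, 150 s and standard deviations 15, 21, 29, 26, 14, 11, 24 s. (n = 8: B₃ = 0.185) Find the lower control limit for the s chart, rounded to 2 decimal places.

s̄ = (15 + 21 + 29 + 26 + 14 + 11 + 24) / 7 = 20.0000
LCL_s = B₃·s̄ = 0.185 × 20.0000 = 3.7000

3.70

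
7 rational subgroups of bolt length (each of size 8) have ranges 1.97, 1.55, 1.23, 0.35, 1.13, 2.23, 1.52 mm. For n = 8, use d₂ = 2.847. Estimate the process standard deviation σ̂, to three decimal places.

0.501

R̄ = (1.97 + 1.55 + 1.23 + 0.35 + 1.13 + 2.23 + 1.52) / 7 = 1.4257
σ̂ = R̄ / d₂ = 1.4257 / 2.847 = 0.5008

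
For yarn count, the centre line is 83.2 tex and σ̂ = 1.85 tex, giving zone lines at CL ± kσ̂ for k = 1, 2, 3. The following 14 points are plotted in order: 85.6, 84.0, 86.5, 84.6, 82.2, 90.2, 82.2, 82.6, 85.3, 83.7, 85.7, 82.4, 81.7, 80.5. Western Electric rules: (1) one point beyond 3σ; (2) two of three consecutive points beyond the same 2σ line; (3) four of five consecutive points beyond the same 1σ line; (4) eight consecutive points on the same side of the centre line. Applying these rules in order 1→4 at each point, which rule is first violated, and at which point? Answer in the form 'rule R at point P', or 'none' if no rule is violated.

Zone of each point (C = within 1σ̂, B = 1σ̂–2σ̂, A = 2σ̂–3σ̂, * = beyond 3σ̂; sign = side of CL): 1:+B, 2:+C, 3:+B, 4:+C, 5:-C, 6:+*, 7:-C, 8:-C, 9:+B, 10:+C, 11:+B, 12:-C, 13:-C, 14:-B
Rule 1 (one point beyond the 3σ limits) is satisfied at point 6.

rule 1 at point 6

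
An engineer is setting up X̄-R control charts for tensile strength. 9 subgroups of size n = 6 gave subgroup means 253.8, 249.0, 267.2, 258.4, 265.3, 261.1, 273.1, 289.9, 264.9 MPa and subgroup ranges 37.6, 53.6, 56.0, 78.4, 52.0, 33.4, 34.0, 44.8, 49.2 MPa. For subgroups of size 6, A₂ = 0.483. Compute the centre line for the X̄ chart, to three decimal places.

264.744

X̄̄ = (253.8 + 249.0 + 267.2 + 258.4 + 265.3 + 261.1 + 273.1 + 289.9 + 264.9) / 9 = 2382.7000 / 9 = 264.7444
CL = X̄̄ = 264.7444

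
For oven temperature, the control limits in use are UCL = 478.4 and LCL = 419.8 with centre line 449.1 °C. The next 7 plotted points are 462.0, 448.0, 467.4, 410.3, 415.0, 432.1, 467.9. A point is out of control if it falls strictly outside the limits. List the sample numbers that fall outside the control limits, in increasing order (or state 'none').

4, 5

Compare each point to [419.8, 478.4]: sample 4 = 410.3 < LCL; sample 5 = 415.0 < LCL.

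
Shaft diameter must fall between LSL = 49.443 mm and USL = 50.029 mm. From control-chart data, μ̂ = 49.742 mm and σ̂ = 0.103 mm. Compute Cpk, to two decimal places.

0.93

Cpu = (USL − μ̂) / (3σ̂) = (50.029 − 49.742) / (3 × 0.103) = 0.9288; Cpl = (μ̂ − LSL) / (3σ̂) = (49.742 − 49.443) / (3 × 0.103) = 0.9676; Cpk = min(Cpu, Cpl) = 0.9288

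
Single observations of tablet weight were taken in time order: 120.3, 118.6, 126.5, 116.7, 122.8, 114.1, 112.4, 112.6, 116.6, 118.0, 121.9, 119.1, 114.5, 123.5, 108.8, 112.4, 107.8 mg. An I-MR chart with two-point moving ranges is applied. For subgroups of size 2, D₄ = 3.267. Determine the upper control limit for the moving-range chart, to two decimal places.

17.29

Moving ranges: 1.7, 7.9, 9.8, 6.1, 8.7, 1.7, 0.2, 4.0, 1.4, 3.9, 2.8, 4.6, 9.0, 14.7, 3.6, 4.6; M̄R̄ = 84.7000 / 16 = 5.2938
UCL_MR = D₄·M̄R̄ = 3.267 × 5.2938 = 17.2947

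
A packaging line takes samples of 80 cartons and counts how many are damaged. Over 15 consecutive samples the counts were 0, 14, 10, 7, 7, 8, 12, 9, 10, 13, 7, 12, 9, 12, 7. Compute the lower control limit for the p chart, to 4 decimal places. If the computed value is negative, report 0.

0.0075

p̄ = Σdᵢ / (k·n) = 137 / (15 × 80) = 0.11417
LCL = p̄ − 3·√(p̄(1−p̄)/n) = 0.11417 − 3 × 0.03555 = 0.00750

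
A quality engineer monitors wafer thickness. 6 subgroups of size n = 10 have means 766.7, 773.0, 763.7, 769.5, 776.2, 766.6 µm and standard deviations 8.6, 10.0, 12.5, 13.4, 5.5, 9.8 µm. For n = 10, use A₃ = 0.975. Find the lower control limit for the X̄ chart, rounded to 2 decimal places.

X̄̄ = (766.7 + 773.0 + 763.7 + 769.5 + 776.2 + 766.6) / 6 = 769.2833
s̄ = (8.6 + 10.0 + 12.5 + 13.4 + 5.5 + 9.8) / 6 = 9.9667
LCL = X̄̄ − A₃·s̄ = 769.2833 − 0.975 × 9.9667 = 759.5658

759.57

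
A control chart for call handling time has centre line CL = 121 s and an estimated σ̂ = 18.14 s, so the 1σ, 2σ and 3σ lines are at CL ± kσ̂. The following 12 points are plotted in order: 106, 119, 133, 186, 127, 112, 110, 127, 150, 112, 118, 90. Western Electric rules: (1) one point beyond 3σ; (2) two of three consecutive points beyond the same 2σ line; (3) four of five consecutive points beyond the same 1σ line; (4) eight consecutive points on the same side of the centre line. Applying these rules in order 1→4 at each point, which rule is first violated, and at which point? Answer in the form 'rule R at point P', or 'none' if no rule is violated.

Zone of each point (C = within 1σ̂, B = 1σ̂–2σ̂, A = 2σ̂–3σ̂, * = beyond 3σ̂; sign = side of CL): 1:-C, 2:-C, 3:+C, 4:+*, 5:+C, 6:-C, 7:-C, 8:+C, 9:+B, 10:-C, 11:-C, 12:-B
Rule 1 (one point beyond the 3σ limits) is satisfied at point 4.

rule 1 at point 4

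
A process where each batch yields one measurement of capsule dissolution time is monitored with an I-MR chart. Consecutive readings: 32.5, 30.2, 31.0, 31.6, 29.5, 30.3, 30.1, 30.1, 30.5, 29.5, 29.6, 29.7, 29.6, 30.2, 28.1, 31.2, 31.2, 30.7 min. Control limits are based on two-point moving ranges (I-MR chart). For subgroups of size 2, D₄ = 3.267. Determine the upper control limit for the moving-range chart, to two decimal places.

Moving ranges: 2.3, 0.8, 0.6, 2.1, 0.8, 0.2, 0.0, 0.4, 1.0, 0.1, 0.1, 0.1, 0.6, 2.1, 3.1, 0.0, 0.5; M̄R̄ = 14.8000 / 17 = 0.8706
UCL_MR = D₄·M̄R̄ = 3.267 × 0.8706 = 2.8442

2.84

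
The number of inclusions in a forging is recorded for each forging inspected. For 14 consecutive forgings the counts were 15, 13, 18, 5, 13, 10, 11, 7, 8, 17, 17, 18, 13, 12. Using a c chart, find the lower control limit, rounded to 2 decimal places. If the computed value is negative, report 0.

1.98

c̄ = (15 + 13 + 18 + 5 + 13 + 10 + 11 + 7 + 8 + 17 + 17 + 18 + 13 + 12) / 14 = 177 / 14 = 12.6429
LCL = c̄ − 3√c̄ = 12.6429 − 3 × 3.5557 = 1.9758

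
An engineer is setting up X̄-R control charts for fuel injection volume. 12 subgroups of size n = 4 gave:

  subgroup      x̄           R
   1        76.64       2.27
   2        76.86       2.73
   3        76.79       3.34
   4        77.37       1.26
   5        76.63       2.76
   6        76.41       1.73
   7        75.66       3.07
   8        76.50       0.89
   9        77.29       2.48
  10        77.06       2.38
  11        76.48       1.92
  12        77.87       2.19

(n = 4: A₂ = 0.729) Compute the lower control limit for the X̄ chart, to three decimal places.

75.155

X̄̄ = (76.64 + 76.86 + 76.79 + 77.37 + 76.63 + 76.41 + 75.66 + 76.50 + 77.29 + 77.06 + 76.48 + 77.87) / 12 = 921.5600 / 12 = 76.7967
R̄ = (2.27 + 2.73 + 3.34 + 1.26 + 2.76 + 1.73 + 3.07 + 0.89 + 2.48 + 2.38 + 1.92 + 2.19) / 12 = 27.0200 / 12 = 2.2517
LCL = X̄̄ − A₂·R̄ = 76.7967 − 0.729 × 2.2517 = 75.1552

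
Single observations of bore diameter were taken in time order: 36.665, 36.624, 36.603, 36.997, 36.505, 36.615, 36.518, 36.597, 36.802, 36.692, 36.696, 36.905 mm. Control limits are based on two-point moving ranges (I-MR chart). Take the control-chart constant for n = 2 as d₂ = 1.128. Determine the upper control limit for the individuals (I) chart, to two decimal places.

37.11

X̄ = (36.665 + 36.624 + 36.603 + 36.997 + 36.505 + 36.615 + 36.518 + 36.597 + 36.802 + 36.692 + 36.696 + 36.905) / 12 = 36.6849
Moving ranges: 0.041, 0.021, 0.394, 0.492, 0.110, 0.097, 0.079, 0.205, 0.110, 0.004, 0.209; M̄R̄ = 1.7620 / 11 = 0.1602
UCL = X̄ + 3·M̄R̄/d₂ = 36.6849 + 3 × 0.1602 / 1.128 = 37.1109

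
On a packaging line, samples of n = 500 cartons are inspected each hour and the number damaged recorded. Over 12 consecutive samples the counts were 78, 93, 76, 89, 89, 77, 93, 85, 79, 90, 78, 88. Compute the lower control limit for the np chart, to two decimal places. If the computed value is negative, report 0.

p̄ = Σdᵢ / (k·n) = 1015 / (12 × 500) = 0.16917
LCL = np̄ − 3·√(np̄(1−p̄)) = 84.5833 − 3 × 8.3830 = 59.4343

59.43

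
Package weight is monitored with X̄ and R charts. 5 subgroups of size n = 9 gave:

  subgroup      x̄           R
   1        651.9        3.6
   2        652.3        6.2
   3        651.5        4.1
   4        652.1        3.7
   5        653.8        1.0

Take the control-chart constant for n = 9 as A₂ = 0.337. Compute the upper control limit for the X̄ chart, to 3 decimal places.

X̄̄ = (651.9 + 652.3 + 651.5 + 652.1 + 653.8) / 5 = 3261.6000 / 5 = 652.3200
R̄ = (3.6 + 6.2 + 4.1 + 3.7 + 1.0) / 5 = 18.6000 / 5 = 3.7200
UCL = X̄̄ + A₂·R̄ = 652.3200 + 0.337 × 3.7200 = 653.5736

653.574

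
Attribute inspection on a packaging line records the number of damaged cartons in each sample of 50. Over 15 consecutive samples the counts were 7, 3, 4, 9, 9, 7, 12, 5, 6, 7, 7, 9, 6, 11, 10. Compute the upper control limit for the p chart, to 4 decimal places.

p̄ = Σdᵢ / (k·n) = 112 / (15 × 50) = 0.14933
UCL = p̄ + 3·√(p̄(1−p̄)/n) = 0.14933 + 3 × √(0.14933×0.85067/50) = 0.14933 + 3 × 0.05040 = 0.30055

0.3005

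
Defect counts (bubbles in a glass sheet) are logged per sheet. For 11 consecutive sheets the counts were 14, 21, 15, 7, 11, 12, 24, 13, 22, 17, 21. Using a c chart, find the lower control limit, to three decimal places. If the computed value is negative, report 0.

c̄ = (14 + 21 + 15 + 7 + 11 + 12 + 24 + 13 + 22 + 17 + 21) / 11 = 177 / 11 = 16.0909
LCL = c̄ − 3√c̄ = 16.0909 − 3 × 4.0113 = 4.0569

4.057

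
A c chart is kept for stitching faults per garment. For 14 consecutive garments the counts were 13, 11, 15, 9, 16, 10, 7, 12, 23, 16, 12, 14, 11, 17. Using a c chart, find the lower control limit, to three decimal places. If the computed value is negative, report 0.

2.351

c̄ = (13 + 11 + 15 + 9 + 16 + 10 + 7 + 12 + 23 + 16 + 12 + 14 + 11 + 17) / 14 = 186 / 14 = 13.2857
LCL = c̄ − 3√c̄ = 13.2857 − 3 × 3.6450 = 2.3508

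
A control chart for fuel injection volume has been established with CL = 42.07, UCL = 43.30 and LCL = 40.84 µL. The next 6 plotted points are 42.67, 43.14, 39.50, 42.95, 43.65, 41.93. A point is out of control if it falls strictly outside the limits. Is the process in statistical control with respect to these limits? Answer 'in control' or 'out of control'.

out of control

Compare each point to [40.84, 43.30]: sample 3 = 39.50 < LCL; sample 5 = 43.65 > UCL.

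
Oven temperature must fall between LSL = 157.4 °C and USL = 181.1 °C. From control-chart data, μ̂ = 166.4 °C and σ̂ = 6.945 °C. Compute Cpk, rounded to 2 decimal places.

0.43

Cpu = (USL − μ̂) / (3σ̂) = (181.1 − 166.4) / (3 × 6.945) = 0.7055; Cpl = (μ̂ − LSL) / (3σ̂) = (166.4 − 157.4) / (3 × 6.945) = 0.4320; Cpk = min(Cpu, Cpl) = 0.4320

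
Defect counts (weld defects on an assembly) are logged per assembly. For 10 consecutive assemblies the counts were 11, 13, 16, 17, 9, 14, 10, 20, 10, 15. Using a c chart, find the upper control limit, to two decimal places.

c̄ = (11 + 13 + 16 + 17 + 9 + 14 + 10 + 20 + 10 + 15) / 10 = 135 / 10 = 13.5000
UCL = c̄ + 3√c̄ = 13.5000 + 3 × √13.5000 = 13.5000 + 3 × 3.6742 = 24.5227

24.52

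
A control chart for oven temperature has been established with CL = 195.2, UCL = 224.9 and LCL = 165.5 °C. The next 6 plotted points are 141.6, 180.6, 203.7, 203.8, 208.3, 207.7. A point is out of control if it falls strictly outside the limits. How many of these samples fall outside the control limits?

1

Compare each point to [165.5, 224.9]: sample 1 = 141.6 < LCL.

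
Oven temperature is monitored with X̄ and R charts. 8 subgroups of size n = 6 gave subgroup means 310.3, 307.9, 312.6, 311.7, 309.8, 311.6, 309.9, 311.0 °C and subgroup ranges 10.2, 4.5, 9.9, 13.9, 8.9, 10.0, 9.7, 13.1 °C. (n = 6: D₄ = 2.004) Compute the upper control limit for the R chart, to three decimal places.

R̄ = (10.2 + 4.5 + 9.9 + 13.9 + 8.9 + 10.0 + 9.7 + 13.1) / 8 = 80.2000 / 8 = 10.0250
UCL_R = D₄·R̄ = 2.004 × 10.0250 = 20.0901

20.090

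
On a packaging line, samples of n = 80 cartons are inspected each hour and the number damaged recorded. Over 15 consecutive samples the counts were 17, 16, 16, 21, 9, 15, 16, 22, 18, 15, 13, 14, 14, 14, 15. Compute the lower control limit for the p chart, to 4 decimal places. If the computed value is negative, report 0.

0.0627

p̄ = Σdᵢ / (k·n) = 235 / (15 × 80) = 0.19583
LCL = p̄ − 3·√(p̄(1−p̄)/n) = 0.19583 − 3 × 0.04437 = 0.06273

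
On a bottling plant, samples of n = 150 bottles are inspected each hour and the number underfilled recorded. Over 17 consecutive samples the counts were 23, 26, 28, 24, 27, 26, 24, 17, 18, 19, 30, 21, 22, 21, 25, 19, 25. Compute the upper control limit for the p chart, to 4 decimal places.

p̄ = Σdᵢ / (k·n) = 395 / (17 × 150) = 0.15490
UCL = p̄ + 3·√(p̄(1−p̄)/n) = 0.15490 + 3 × √(0.15490×0.84510/150) = 0.15490 + 3 × 0.02954 = 0.24353

0.2435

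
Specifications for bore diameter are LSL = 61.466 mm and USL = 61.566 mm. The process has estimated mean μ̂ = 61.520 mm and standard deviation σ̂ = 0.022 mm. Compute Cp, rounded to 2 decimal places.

Cp = (USL − LSL) / (6σ̂) = (61.566 − 61.466) / (6 × 0.022) = 0.1000 / 0.1320 = 0.7576

0.76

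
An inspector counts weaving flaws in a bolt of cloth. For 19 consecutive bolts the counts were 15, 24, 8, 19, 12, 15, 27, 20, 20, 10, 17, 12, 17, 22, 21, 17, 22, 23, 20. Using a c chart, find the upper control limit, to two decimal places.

30.66

c̄ = (15 + 24 + 8 + 19 + 12 + 15 + 27 + 20 + 20 + 10 + 17 + 12 + 17 + 22 + 21 + 17 + 22 + 23 + 20) / 19 = 341 / 19 = 17.9474
UCL = c̄ + 3√c̄ = 17.9474 + 3 × √17.9474 = 17.9474 + 3 × 4.2364 = 30.6567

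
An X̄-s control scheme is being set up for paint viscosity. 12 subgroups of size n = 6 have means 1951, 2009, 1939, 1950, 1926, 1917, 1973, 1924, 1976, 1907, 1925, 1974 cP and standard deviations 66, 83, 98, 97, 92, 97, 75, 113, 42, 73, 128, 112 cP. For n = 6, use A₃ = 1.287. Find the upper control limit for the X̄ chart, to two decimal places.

2062.98

X̄̄ = (1951 + 2009 + 1939 + 1950 + 1926 + 1917 + 1973 + 1924 + 1976 + 1907 + 1925 + 1974) / 12 = 1947.5833
s̄ = (66 + 83 + 98 + 97 + 92 + 97 + 75 + 113 + 42 + 73 + 128 + 112) / 12 = 89.6667
UCL = X̄̄ + A₃·s̄ = 1947.5833 + 1.287 × 89.6667 = 2062.9843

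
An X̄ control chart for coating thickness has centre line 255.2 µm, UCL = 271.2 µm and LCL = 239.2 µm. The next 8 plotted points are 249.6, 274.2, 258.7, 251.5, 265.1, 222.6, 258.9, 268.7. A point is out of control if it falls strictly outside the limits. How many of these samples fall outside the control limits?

Compare each point to [239.2, 271.2]: sample 2 = 274.2 > UCL; sample 6 = 222.6 < LCL.

2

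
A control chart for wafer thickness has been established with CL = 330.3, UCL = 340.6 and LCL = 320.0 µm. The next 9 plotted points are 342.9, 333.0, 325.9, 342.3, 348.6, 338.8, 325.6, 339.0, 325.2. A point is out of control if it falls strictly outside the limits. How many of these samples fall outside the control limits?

3

Compare each point to [320.0, 340.6]: sample 1 = 342.9 > UCL; sample 4 = 342.3 > UCL; sample 5 = 348.6 > UCL.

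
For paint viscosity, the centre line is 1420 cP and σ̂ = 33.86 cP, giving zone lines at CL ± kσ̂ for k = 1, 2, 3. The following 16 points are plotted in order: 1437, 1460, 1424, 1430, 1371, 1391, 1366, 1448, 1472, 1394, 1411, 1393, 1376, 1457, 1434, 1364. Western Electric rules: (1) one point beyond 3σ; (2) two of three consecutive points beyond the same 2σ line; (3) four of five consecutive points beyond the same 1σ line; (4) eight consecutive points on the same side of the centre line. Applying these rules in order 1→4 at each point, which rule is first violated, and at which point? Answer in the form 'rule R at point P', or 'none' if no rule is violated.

Zone of each point (C = within 1σ̂, B = 1σ̂–2σ̂, A = 2σ̂–3σ̂, * = beyond 3σ̂; sign = side of CL): 1:+C, 2:+B, 3:+C, 4:+C, 5:-B, 6:-C, 7:-B, 8:+C, 9:+B, 10:-C, 11:-C, 12:-C, 13:-B, 14:+B, 15:+C, 16:-B
No rule fires across all 16 points.

none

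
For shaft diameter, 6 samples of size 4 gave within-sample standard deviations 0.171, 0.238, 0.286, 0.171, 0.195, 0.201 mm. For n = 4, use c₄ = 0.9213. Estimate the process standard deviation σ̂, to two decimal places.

0.23

s̄ = (0.171 + 0.238 + 0.286 + 0.171 + 0.195 + 0.201) / 6 = 0.2103
σ̂ = s̄ / c₄ = 0.2103 / 0.9213 = 0.2283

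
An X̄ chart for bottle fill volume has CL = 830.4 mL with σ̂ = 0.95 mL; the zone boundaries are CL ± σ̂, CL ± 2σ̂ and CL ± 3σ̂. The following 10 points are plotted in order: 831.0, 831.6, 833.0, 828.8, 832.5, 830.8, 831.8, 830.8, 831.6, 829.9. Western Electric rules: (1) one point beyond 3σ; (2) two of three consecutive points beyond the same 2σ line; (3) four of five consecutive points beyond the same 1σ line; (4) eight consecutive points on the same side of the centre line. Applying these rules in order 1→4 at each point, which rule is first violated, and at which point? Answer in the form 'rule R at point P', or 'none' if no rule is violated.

Zone of each point (C = within 1σ̂, B = 1σ̂–2σ̂, A = 2σ̂–3σ̂, * = beyond 3σ̂; sign = side of CL): 1:+C, 2:+B, 3:+A, 4:-B, 5:+A, 6:+C, 7:+B, 8:+C, 9:+B, 10:-C
Rule 2 (two of three consecutive points beyond the same 2σ limit) is satisfied at point 5.

rule 2 at point 5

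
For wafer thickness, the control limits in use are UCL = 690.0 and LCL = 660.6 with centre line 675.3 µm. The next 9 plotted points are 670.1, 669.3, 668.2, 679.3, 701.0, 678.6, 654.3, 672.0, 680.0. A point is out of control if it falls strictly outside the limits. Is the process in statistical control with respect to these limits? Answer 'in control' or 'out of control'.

out of control

Compare each point to [660.6, 690.0]: sample 5 = 701.0 > UCL; sample 7 = 654.3 < LCL.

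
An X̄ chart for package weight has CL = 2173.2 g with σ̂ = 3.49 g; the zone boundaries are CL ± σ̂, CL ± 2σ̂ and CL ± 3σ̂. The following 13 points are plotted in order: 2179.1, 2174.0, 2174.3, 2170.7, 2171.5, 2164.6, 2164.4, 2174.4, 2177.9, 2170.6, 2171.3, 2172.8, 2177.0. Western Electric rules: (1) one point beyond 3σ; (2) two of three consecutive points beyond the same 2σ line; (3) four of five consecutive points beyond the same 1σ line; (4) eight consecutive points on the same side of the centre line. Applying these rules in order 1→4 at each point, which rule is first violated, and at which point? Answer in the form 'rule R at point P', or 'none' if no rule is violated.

rule 2 at point 7

Zone of each point (C = within 1σ̂, B = 1σ̂–2σ̂, A = 2σ̂–3σ̂, * = beyond 3σ̂; sign = side of CL): 1:+B, 2:+C, 3:+C, 4:-C, 5:-C, 6:-A, 7:-A, 8:+C, 9:+B, 10:-C, 11:-C, 12:-C, 13:+B
Rule 2 (two of three consecutive points beyond the same 2σ limit) is satisfied at point 7.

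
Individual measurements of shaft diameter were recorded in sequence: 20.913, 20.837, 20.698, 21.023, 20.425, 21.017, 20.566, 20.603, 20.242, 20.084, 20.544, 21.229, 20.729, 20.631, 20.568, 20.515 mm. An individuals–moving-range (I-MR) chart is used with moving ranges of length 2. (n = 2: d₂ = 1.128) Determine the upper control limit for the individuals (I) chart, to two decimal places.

21.48

X̄ = (20.913 + 20.837 + 20.698 + 21.023 + 20.425 + 21.017 + 20.566 + 20.603 + 20.242 + 20.084 + 20.544 + 21.229 + 20.729 + 20.631 + 20.568 + 20.515) / 16 = 20.6640
Moving ranges: 0.076, 0.139, 0.325, 0.598, 0.592, 0.451, 0.037, 0.361, 0.158, 0.460, 0.685, 0.500, 0.098, 0.063, 0.053; M̄R̄ = 4.5960 / 15 = 0.3064
UCL = X̄ + 3·M̄R̄/d₂ = 20.6640 + 3 × 0.3064 / 1.128 = 21.4789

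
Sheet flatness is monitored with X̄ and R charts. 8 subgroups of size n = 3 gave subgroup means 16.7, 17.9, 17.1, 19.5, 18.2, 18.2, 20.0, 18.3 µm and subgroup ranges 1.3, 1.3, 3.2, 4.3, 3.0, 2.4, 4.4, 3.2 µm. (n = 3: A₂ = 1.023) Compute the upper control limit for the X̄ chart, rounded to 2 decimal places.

X̄̄ = (16.7 + 17.9 + 17.1 + 19.5 + 18.2 + 18.2 + 20.0 + 18.3) / 8 = 145.9000 / 8 = 18.2375
R̄ = (1.3 + 1.3 + 3.2 + 4.3 + 3.0 + 2.4 + 4.4 + 3.2) / 8 = 23.1000 / 8 = 2.8875
UCL = X̄̄ + A₂·R̄ = 18.2375 + 1.023 × 2.8875 = 21.1914

21.19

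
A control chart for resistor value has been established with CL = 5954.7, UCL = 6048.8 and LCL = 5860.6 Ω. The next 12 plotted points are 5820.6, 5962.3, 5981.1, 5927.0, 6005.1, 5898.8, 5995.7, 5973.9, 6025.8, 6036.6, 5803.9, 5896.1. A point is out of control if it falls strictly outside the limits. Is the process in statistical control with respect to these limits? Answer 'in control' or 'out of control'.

out of control

Compare each point to [5860.6, 6048.8]: sample 1 = 5820.6 < LCL; sample 11 = 5803.9 < LCL.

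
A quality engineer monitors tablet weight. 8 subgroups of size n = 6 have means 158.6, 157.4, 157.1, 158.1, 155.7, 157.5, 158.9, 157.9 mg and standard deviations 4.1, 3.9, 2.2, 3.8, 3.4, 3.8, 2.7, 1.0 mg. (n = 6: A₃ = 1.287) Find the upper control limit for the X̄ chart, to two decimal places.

X̄̄ = (158.6 + 157.4 + 157.1 + 158.1 + 155.7 + 157.5 + 158.9 + 157.9) / 8 = 157.6500
s̄ = (4.1 + 3.9 + 2.2 + 3.8 + 3.4 + 3.8 + 2.7 + 1.0) / 8 = 3.1125
UCL = X̄̄ + A₃·s̄ = 157.6500 + 1.287 × 3.1125 = 161.6558

161.66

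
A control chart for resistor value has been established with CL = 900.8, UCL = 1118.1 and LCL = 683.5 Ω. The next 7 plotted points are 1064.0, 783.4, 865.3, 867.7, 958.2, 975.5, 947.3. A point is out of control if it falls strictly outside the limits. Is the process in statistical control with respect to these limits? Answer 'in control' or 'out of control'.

in control

All 7 points lie within [683.5, 1118.1].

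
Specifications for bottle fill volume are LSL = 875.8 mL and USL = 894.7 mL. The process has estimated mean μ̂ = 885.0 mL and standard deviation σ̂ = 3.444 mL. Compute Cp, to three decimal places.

Cp = (USL − LSL) / (6σ̂) = (894.7 − 875.8) / (6 × 3.444) = 18.9000 / 20.6640 = 0.9146

0.915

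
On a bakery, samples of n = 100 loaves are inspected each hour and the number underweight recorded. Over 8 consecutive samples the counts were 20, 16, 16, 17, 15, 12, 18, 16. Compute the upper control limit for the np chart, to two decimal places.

27.32

p̄ = Σdᵢ / (k·n) = 130 / (8 × 100) = 0.16250
UCL = np̄ + 3·√(np̄(1−p̄)) = 16.2500 + 3 × √(16.2500×0.83750) = 16.2500 + 3 × 3.6891 = 27.3173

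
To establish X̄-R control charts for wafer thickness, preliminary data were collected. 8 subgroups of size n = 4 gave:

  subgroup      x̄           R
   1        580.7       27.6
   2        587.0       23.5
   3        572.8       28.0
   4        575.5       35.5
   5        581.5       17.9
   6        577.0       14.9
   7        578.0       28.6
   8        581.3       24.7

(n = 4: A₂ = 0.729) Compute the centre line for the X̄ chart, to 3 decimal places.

X̄̄ = (580.7 + 587.0 + 572.8 + 575.5 + 581.5 + 577.0 + 578.0 + 581.3) / 8 = 4633.8000 / 8 = 579.2250
CL = X̄̄ = 579.2250

579.225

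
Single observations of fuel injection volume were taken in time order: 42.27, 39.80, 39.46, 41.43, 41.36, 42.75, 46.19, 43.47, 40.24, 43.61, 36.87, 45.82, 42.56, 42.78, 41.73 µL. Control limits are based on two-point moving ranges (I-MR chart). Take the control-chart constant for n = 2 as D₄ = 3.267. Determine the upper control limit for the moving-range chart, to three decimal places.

9.152

Moving ranges: 2.47, 0.34, 1.97, 0.07, 1.39, 3.44, 2.72, 3.23, 3.37, 6.74, 8.95, 3.26, 0.22, 1.05; M̄R̄ = 39.2200 / 14 = 2.8014
UCL_MR = D₄·M̄R̄ = 3.267 × 2.8014 = 9.1523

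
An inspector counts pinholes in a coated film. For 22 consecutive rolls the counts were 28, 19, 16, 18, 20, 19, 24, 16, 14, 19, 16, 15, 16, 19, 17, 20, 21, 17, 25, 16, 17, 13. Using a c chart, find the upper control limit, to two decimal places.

c̄ = (28 + 19 + 16 + 18 + 20 + 19 + 24 + 16 + 14 + 19 + 16 + 15 + 16 + 19 + 17 + 20 + 21 + 17 + 25 + 16 + 17 + 13) / 22 = 405 / 22 = 18.4091
UCL = c̄ + 3√c̄ = 18.4091 + 3 × √18.4091 = 18.4091 + 3 × 4.2906 = 31.2808

31.28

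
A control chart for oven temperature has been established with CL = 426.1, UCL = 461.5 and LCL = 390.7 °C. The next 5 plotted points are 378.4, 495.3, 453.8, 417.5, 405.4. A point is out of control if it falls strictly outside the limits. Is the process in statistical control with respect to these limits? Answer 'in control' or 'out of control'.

Compare each point to [390.7, 461.5]: sample 1 = 378.4 < LCL; sample 2 = 495.3 > UCL.

out of control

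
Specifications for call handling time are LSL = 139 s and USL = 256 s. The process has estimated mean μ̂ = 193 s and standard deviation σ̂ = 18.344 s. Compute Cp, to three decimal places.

1.063

Cp = (USL − LSL) / (6σ̂) = (256 − 139) / (6 × 18.344) = 117.0000 / 110.0640 = 1.0630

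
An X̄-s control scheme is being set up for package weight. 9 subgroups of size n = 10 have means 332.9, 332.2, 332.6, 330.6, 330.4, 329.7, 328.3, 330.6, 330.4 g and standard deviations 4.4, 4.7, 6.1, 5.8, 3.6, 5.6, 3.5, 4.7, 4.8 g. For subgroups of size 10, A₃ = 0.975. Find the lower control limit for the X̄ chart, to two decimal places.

X̄̄ = (332.9 + 332.2 + 332.6 + 330.6 + 330.4 + 329.7 + 328.3 + 330.6 + 330.4) / 9 = 330.8556
s̄ = (4.4 + 4.7 + 6.1 + 5.8 + 3.6 + 5.6 + 3.5 + 4.7 + 4.8) / 9 = 4.8000
LCL = X̄̄ − A₃·s̄ = 330.8556 − 0.975 × 4.8000 = 326.1756

326.18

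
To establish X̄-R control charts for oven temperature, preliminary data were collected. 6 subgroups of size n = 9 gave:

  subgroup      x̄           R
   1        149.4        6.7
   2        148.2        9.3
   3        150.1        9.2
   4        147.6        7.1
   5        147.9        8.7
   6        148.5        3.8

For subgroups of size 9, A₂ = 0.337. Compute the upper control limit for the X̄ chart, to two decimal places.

151.13

X̄̄ = (149.4 + 148.2 + 150.1 + 147.6 + 147.9 + 148.5) / 6 = 891.7000 / 6 = 148.6167
R̄ = (6.7 + 9.3 + 9.2 + 7.1 + 8.7 + 3.8) / 6 = 44.8000 / 6 = 7.4667
UCL = X̄̄ + A₂·R̄ = 148.6167 + 0.337 × 7.4667 = 151.1329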